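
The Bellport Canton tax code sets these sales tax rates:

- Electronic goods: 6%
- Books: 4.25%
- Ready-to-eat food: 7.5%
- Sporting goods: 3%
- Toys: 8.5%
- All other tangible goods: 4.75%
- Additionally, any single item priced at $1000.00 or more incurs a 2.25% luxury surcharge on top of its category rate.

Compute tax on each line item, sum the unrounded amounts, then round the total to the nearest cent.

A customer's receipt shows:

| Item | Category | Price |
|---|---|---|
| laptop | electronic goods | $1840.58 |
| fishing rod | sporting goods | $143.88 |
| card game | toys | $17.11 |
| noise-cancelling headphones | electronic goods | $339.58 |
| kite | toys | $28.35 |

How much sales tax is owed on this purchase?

$180.40

Laptop $1840.58: electronic goods → 6% + 2.25% surcharge = 8.25% → $151.84785
Fishing rod $143.88: sporting goods → 3% → $4.3164
Card game $17.11: toys → 8.5% → $1.45435
Noise-cancelling headphones $339.58: electronic goods → 6% → $20.3748
Kite $28.35: toys → 8.5% → $2.40975
Unrounded tax sum = $180.40315 → $180.40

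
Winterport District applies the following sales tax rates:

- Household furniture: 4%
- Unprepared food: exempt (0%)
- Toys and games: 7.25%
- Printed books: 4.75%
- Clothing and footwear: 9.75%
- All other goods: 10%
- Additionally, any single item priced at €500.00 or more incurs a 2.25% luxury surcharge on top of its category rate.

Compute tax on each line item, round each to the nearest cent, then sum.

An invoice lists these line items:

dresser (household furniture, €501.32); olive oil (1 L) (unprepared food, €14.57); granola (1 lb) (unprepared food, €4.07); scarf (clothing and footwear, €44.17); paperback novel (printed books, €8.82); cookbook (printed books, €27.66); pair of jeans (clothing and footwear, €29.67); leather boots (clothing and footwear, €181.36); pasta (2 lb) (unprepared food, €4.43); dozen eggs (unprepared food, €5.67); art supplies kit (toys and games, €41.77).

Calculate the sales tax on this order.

€60.97

Dresser €501.32: household furniture → 4% + 2.25% surcharge = 6.25% → €31.33
Olive oil (1 L) €14.57: unprepared food → 0% → €0.00
Granola (1 lb) €4.07: unprepared food → 0% → €0.00
Scarf €44.17: clothing and footwear → 9.75% → €4.31
Paperback novel €8.82: printed books → 4.75% → €0.42
Cookbook €27.66: printed books → 4.75% → €1.31
Pair of jeans €29.67: clothing and footwear → 9.75% → €2.89
Leather boots €181.36: clothing and footwear → 9.75% → €17.68
Pasta (2 lb) €4.43: unprepared food → 0% → €0.00
Dozen eggs €5.67: unprepared food → 0% → €0.00
Art supplies kit €41.77: toys and games → 7.25% → €3.03
Total tax = €31.33 + €4.31 + €0.42 + €1.31 + €2.89 + €17.68 + €3.03 = €60.97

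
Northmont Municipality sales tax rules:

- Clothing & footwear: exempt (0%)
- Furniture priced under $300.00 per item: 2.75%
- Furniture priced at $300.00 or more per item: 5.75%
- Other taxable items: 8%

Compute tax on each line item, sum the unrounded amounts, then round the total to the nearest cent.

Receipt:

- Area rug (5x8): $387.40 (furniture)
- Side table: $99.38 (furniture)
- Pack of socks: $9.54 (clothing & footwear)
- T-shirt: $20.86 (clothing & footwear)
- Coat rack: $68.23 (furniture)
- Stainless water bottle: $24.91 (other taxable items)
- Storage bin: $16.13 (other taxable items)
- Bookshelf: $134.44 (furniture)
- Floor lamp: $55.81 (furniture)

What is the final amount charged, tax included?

Area rug (5x8) $387.40: furniture, $300.00 or more → 5.75% → $22.2755
Side table $99.38: furniture, under $300.00 → 2.75% → $2.73295
Pack of socks $9.54: clothing & footwear → 0% → $0.00
T-shirt $20.86: clothing & footwear → 0% → $0.00
Coat rack $68.23: furniture, under $300.00 → 2.75% → $1.876325
Stainless water bottle $24.91: other taxable items → 8% → $1.9928
Storage bin $16.13: other taxable items → 8% → $1.2904
Bookshelf $134.44: furniture, under $300.00 → 2.75% → $3.6971
Floor lamp $55.81: furniture, under $300.00 → 2.75% → $1.534775
Subtotal = $816.70; unrounded tax = $35.39985 → $35.40; total due = $852.10

$852.10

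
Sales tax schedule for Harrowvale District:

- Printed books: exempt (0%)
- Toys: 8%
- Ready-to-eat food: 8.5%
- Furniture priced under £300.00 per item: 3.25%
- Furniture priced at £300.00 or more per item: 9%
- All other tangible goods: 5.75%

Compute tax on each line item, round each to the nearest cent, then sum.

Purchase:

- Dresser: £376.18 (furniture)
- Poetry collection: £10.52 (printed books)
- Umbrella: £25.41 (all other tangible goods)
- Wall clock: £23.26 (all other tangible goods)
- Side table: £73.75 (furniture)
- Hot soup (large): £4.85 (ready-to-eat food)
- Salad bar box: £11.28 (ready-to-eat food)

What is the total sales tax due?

£40.43

Dresser £376.18: furniture, £300.00 or more → 9% → £33.86
Poetry collection £10.52: printed books → 0% → £0.00
Umbrella £25.41: all other tangible goods → 5.75% → £1.46
Wall clock £23.26: all other tangible goods → 5.75% → £1.34
Side table £73.75: furniture, under £300.00 → 3.25% → £2.40
Hot soup (large) £4.85: ready-to-eat food → 8.5% → £0.41
Salad bar box £11.28: ready-to-eat food → 8.5% → £0.96
Total tax = £33.86 + £1.46 + £1.34 + £2.40 + £0.41 + £0.96 = £40.43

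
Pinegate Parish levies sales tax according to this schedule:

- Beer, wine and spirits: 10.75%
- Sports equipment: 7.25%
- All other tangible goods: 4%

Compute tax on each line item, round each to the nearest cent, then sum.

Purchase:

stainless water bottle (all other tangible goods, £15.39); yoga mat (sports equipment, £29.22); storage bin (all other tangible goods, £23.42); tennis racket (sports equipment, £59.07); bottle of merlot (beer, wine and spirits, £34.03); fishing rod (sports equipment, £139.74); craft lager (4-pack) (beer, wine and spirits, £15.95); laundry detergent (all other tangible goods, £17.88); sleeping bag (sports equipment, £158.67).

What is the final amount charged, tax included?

Stainless water bottle £15.39: all other tangible goods → 4% → £0.62
Yoga mat £29.22: sports equipment → 7.25% → £2.12
Storage bin £23.42: all other tangible goods → 4% → £0.94
Tennis racket £59.07: sports equipment → 7.25% → £4.28
Bottle of merlot £34.03: beer, wine and spirits → 10.75% → £3.66
Fishing rod £139.74: sports equipment → 7.25% → £10.13
Craft lager (4-pack) £15.95: beer, wine and spirits → 10.75% → £1.71
Laundry detergent £17.88: all other tangible goods → 4% → £0.72
Sleeping bag £158.67: sports equipment → 7.25% → £11.50
Subtotal = £493.37; tax = £35.68; total due = £529.05

£529.05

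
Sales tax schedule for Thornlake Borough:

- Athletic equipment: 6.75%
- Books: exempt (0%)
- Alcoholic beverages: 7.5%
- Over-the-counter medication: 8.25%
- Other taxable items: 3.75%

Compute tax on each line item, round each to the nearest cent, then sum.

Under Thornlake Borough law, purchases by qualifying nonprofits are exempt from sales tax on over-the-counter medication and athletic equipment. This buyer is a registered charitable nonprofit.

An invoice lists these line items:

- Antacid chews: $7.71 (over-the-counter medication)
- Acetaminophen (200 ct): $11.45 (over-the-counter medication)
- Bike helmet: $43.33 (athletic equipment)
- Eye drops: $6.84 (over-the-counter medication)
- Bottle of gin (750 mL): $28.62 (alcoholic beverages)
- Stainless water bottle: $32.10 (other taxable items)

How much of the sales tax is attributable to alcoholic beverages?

Bottle of gin (750 mL) $28.62: alcoholic beverages → 7.5% → $2.15
Tax on alcoholic beverages = $2.15

$2.15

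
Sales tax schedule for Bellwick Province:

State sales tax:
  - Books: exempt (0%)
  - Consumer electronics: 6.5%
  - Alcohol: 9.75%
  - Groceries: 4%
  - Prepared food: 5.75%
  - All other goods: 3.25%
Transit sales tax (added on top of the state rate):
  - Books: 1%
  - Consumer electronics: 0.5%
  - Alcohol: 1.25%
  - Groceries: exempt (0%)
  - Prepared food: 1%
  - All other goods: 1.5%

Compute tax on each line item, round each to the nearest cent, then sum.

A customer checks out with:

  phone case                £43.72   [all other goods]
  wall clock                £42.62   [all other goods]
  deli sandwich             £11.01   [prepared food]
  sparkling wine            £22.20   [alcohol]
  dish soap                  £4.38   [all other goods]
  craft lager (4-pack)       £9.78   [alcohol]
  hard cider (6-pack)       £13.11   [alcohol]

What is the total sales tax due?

Phone case £43.72: all other goods → 3.25% + 1.5% transit = 4.75% → £2.08
Wall clock £42.62: all other goods → 3.25% + 1.5% transit = 4.75% → £2.02
Deli sandwich £11.01: prepared food → 5.75% + 1% transit = 6.75% → £0.74
Sparkling wine £22.20: alcohol → 9.75% + 1.25% transit = 11% → £2.44
Dish soap £4.38: all other goods → 3.25% + 1.5% transit = 4.75% → £0.21
Craft lager (4-pack) £9.78: alcohol → 9.75% + 1.25% transit = 11% → £1.08
Hard cider (6-pack) £13.11: alcohol → 9.75% + 1.25% transit = 11% → £1.44
Total tax = £2.08 + £2.02 + £0.74 + £2.44 + £0.21 + £1.08 + £1.44 = £10.01

£10.01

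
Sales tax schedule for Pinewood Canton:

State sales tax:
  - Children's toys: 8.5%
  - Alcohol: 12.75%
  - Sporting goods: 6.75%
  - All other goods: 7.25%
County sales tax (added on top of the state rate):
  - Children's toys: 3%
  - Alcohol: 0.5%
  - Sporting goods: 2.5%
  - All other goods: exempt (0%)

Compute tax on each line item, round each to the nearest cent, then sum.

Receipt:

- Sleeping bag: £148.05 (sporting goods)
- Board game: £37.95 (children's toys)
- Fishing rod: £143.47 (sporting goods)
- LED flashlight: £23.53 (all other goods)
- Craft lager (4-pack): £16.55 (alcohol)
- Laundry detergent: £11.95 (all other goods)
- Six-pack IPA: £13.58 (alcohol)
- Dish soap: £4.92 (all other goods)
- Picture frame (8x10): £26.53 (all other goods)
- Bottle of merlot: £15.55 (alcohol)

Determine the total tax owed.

£42.23

Sleeping bag £148.05: sporting goods → 6.75% + 2.5% county = 9.25% → £13.69
Board game £37.95: children's toys → 8.5% + 3% county = 11.5% → £4.36
Fishing rod £143.47: sporting goods → 6.75% + 2.5% county = 9.25% → £13.27
LED flashlight £23.53: all other goods → 7.25% + 0% county = 7.25% → £1.71
Craft lager (4-pack) £16.55: alcohol → 12.75% + 0.5% county = 13.25% → £2.19
Laundry detergent £11.95: all other goods → 7.25% + 0% county = 7.25% → £0.87
Six-pack IPA £13.58: alcohol → 12.75% + 0.5% county = 13.25% → £1.80
Dish soap £4.92: all other goods → 7.25% + 0% county = 7.25% → £0.36
Picture frame (8x10) £26.53: all other goods → 7.25% + 0% county = 7.25% → £1.92
Bottle of merlot £15.55: alcohol → 12.75% + 0.5% county = 13.25% → £2.06
Total tax = £13.69 + £4.36 + £13.27 + £1.71 + £2.19 + £0.87 + £1.80 + £0.36 + £1.92 + £2.06 = £42.23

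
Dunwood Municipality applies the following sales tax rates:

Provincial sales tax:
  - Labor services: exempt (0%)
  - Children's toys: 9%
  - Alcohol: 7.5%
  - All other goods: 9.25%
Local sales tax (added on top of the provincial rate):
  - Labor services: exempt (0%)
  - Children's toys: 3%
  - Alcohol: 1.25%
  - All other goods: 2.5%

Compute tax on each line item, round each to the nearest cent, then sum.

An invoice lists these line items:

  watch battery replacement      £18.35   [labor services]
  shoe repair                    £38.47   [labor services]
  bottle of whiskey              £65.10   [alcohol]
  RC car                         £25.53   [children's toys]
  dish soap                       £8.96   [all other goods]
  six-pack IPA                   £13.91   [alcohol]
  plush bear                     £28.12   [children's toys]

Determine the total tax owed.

Watch battery replacement £18.35: labor services → 0% + 0% local = 0% → £0.00
Shoe repair £38.47: labor services → 0% + 0% local = 0% → £0.00
Bottle of whiskey £65.10: alcohol → 7.5% + 1.25% local = 8.75% → £5.70
RC car £25.53: children's toys → 9% + 3% local = 12% → £3.06
Dish soap £8.96: all other goods → 9.25% + 2.5% local = 11.75% → £1.05
Six-pack IPA £13.91: alcohol → 7.5% + 1.25% local = 8.75% → £1.22
Plush bear £28.12: children's toys → 9% + 3% local = 12% → £3.37
Total tax = £5.70 + £3.06 + £1.05 + £1.22 + £3.37 = £14.40

£14.40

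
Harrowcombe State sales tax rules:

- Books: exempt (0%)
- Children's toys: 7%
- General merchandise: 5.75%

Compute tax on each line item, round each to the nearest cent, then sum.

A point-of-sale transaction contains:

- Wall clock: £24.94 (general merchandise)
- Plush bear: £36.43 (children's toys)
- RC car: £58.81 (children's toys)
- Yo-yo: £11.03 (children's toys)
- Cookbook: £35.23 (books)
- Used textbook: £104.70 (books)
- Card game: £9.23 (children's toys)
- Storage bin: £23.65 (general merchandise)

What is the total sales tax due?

Wall clock £24.94: general merchandise → 5.75% → £1.43
Plush bear £36.43: children's toys → 7% → £2.55
RC car £58.81: children's toys → 7% → £4.12
Yo-yo £11.03: children's toys → 7% → £0.77
Cookbook £35.23: books → 0% → £0.00
Used textbook £104.70: books → 0% → £0.00
Card game £9.23: children's toys → 7% → £0.65
Storage bin £23.65: general merchandise → 5.75% → £1.36
Total tax = £1.43 + £2.55 + £4.12 + £0.77 + £0.65 + £1.36 = £10.88

£10.88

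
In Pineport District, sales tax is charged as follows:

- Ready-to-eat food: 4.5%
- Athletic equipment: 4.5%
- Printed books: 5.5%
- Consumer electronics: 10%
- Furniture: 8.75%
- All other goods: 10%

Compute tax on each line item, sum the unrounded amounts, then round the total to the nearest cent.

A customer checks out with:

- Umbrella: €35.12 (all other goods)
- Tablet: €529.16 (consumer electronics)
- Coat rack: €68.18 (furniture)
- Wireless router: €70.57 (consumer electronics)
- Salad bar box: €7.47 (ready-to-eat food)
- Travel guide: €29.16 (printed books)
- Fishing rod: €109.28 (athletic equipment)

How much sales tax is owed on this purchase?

€76.31

Umbrella €35.12: all other goods → 10% → €3.512
Tablet €529.16: consumer electronics → 10% → €52.916
Coat rack €68.18: furniture → 8.75% → €5.96575
Wireless router €70.57: consumer electronics → 10% → €7.057
Salad bar box €7.47: ready-to-eat food → 4.5% → €0.33615
Travel guide €29.16: printed books → 5.5% → €1.6038
Fishing rod €109.28: athletic equipment → 4.5% → €4.9176
Unrounded tax sum = €76.3083 → €76.31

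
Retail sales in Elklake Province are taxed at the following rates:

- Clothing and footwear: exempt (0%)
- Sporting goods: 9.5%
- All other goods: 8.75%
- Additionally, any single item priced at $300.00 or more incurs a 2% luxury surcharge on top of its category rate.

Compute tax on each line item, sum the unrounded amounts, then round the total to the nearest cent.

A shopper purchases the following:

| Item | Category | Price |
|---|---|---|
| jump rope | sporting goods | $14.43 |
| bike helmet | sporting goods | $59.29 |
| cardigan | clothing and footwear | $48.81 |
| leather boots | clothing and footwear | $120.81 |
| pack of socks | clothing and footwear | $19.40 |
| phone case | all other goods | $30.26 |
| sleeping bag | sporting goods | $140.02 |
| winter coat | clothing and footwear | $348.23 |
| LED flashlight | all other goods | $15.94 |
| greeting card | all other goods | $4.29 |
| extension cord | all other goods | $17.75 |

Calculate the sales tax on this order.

$33.24

Jump rope $14.43: sporting goods → 9.5% → $1.37085
Bike helmet $59.29: sporting goods → 9.5% → $5.63255
Cardigan $48.81: clothing and footwear → 0% → $0.00
Leather boots $120.81: clothing and footwear → 0% → $0.00
Pack of socks $19.40: clothing and footwear → 0% → $0.00
Phone case $30.26: all other goods → 8.75% → $2.64775
Sleeping bag $140.02: sporting goods → 9.5% → $13.3019
Winter coat $348.23: clothing and footwear → 0% + 2% surcharge = 2% → $6.9646
LED flashlight $15.94: all other goods → 8.75% → $1.39475
Greeting card $4.29: all other goods → 8.75% → $0.375375
Extension cord $17.75: all other goods → 8.75% → $1.553125
Unrounded tax sum = $33.2409 → $33.24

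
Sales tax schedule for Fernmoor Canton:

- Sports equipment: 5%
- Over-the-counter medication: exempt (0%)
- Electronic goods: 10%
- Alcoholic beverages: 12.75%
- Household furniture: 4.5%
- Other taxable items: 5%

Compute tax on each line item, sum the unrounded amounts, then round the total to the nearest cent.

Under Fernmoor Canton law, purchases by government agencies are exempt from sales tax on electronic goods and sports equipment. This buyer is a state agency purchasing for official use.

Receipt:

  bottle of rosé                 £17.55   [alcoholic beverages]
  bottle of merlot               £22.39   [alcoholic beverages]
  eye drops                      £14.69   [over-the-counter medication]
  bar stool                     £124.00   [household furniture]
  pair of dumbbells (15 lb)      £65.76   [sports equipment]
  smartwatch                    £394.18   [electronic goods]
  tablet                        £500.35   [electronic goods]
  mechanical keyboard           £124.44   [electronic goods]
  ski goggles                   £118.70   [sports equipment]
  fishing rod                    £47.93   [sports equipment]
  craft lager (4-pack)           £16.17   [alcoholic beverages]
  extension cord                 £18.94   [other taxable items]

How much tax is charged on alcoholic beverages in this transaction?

Bottle of rosé £17.55: alcoholic beverages → 12.75% → £2.237625
Bottle of merlot £22.39: alcoholic beverages → 12.75% → £2.854725
Craft lager (4-pack) £16.17: alcoholic beverages → 12.75% → £2.061675
Tax on alcoholic beverages: unrounded sum = £7.154025 → £7.15

£7.15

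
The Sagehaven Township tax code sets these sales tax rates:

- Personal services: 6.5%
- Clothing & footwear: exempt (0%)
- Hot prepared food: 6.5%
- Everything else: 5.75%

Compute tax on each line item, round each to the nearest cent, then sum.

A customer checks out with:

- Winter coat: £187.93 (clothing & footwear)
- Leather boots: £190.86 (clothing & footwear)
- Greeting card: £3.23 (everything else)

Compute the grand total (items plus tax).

£382.21

Winter coat £187.93: clothing & footwear → 0% → £0.00
Leather boots £190.86: clothing & footwear → 0% → £0.00
Greeting card £3.23: everything else → 5.75% → £0.19
Subtotal = £382.02; tax = £0.19; total due = £382.21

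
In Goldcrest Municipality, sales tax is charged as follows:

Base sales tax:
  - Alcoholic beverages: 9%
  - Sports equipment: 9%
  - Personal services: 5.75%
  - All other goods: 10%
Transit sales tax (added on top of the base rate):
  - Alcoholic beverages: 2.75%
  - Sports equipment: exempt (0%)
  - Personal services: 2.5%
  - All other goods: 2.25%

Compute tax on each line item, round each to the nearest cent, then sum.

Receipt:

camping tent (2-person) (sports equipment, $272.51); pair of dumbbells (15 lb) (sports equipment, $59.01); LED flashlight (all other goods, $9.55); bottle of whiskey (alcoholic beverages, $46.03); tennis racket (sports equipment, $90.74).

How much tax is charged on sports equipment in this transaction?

$38.01

Camping tent (2-person) $272.51: sports equipment → 9% + 0% transit = 9% → $24.53
Pair of dumbbells (15 lb) $59.01: sports equipment → 9% + 0% transit = 9% → $5.31
Tennis racket $90.74: sports equipment → 9% + 0% transit = 9% → $8.17
Tax on sports equipment = $24.53 + $5.31 + $8.17 = $38.01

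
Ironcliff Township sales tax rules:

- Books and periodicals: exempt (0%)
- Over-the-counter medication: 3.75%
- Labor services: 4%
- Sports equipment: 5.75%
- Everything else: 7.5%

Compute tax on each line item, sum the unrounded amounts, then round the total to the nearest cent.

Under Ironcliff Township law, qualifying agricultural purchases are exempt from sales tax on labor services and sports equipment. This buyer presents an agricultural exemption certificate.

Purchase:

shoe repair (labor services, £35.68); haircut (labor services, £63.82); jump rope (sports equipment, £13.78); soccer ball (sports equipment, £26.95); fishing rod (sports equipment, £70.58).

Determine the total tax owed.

Shoe repair £35.68: labor services, buyer-exempt → 0% → £0.00
Haircut £63.82: labor services, buyer-exempt → 0% → £0.00
Jump rope £13.78: sports equipment, buyer-exempt → 0% → £0.00
Soccer ball £26.95: sports equipment, buyer-exempt → 0% → £0.00
Fishing rod £70.58: sports equipment, buyer-exempt → 0% → £0.00
Unrounded tax sum = £0.00 → £0.00

£0.00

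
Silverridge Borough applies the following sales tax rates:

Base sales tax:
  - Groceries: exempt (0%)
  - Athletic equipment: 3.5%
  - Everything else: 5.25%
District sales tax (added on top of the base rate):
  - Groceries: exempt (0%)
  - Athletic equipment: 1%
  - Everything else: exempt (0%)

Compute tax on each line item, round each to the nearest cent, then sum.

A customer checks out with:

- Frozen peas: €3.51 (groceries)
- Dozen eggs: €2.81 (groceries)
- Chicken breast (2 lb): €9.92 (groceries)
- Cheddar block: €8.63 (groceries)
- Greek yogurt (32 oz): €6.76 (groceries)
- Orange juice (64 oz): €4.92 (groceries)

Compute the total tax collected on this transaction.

Frozen peas €3.51: groceries → 0% + 0% district = 0% → €0.00
Dozen eggs €2.81: groceries → 0% + 0% district = 0% → €0.00
Chicken breast (2 lb) €9.92: groceries → 0% + 0% district = 0% → €0.00
Cheddar block €8.63: groceries → 0% + 0% district = 0% → €0.00
Greek yogurt (32 oz) €6.76: groceries → 0% + 0% district = 0% → €0.00
Orange juice (64 oz) €4.92: groceries → 0% + 0% district = 0% → €0.00
Total tax = €0.00

€0.00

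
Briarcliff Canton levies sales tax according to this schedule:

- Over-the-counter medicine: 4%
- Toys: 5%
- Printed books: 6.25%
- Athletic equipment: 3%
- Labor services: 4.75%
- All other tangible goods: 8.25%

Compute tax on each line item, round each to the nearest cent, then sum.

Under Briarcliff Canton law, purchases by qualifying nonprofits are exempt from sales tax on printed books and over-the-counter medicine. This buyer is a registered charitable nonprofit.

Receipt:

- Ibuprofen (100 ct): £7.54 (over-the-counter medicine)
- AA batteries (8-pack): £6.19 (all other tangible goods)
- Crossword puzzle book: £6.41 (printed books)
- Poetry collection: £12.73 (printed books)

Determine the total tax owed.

£0.51

Ibuprofen (100 ct) £7.54: over-the-counter medicine, buyer-exempt → 0% → £0.00
AA batteries (8-pack) £6.19: all other tangible goods → 8.25% → £0.51
Crossword puzzle book £6.41: printed books, buyer-exempt → 0% → £0.00
Poetry collection £12.73: printed books, buyer-exempt → 0% → £0.00
Total tax = £0.51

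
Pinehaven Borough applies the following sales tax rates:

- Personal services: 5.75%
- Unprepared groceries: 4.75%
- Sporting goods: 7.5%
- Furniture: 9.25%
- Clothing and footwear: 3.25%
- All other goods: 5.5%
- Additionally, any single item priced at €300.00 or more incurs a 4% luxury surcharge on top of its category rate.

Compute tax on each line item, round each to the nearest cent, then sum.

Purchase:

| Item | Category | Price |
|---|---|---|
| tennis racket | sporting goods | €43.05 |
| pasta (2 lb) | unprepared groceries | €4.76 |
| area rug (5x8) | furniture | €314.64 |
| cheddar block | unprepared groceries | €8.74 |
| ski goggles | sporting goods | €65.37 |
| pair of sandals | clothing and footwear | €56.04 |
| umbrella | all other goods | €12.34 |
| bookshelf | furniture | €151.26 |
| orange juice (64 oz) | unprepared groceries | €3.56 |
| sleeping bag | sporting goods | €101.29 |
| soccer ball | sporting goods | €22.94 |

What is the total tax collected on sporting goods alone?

Tennis racket €43.05: sporting goods → 7.5% → €3.23
Ski goggles €65.37: sporting goods → 7.5% → €4.90
Sleeping bag €101.29: sporting goods → 7.5% → €7.60
Soccer ball €22.94: sporting goods → 7.5% → €1.72
Tax on sporting goods = €3.23 + €4.90 + €7.60 + €1.72 = €17.45

€17.45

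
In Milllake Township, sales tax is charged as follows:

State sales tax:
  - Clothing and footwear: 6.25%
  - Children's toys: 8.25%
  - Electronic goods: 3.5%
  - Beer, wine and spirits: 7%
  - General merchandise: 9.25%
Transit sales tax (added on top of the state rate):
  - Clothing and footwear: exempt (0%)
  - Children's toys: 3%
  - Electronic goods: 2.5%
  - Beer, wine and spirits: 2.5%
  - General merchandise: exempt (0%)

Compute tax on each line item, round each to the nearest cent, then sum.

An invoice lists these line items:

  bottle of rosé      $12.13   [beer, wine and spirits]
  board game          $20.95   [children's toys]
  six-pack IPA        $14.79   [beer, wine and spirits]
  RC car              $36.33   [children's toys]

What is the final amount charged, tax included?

$93.21

Bottle of rosé $12.13: beer, wine and spirits → 7% + 2.5% transit = 9.5% → $1.15
Board game $20.95: children's toys → 8.25% + 3% transit = 11.25% → $2.36
Six-pack IPA $14.79: beer, wine and spirits → 7% + 2.5% transit = 9.5% → $1.41
RC car $36.33: children's toys → 8.25% + 3% transit = 11.25% → $4.09
Subtotal = $84.20; tax = $9.01; total due = $93.21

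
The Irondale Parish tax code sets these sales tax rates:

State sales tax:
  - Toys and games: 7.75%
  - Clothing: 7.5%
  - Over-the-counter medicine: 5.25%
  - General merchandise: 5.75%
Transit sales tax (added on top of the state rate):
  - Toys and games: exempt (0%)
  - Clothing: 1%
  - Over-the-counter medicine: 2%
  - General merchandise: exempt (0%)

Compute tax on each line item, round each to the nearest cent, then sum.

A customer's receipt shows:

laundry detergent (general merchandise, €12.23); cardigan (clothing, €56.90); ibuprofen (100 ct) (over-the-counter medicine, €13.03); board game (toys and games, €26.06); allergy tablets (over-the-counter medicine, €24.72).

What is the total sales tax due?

€10.29

Laundry detergent €12.23: general merchandise → 5.75% + 0% transit = 5.75% → €0.70
Cardigan €56.90: clothing → 7.5% + 1% transit = 8.5% → €4.84
Ibuprofen (100 ct) €13.03: over-the-counter medicine → 5.25% + 2% transit = 7.25% → €0.94
Board game €26.06: toys and games → 7.75% + 0% transit = 7.75% → €2.02
Allergy tablets €24.72: over-the-counter medicine → 5.25% + 2% transit = 7.25% → €1.79
Total tax = €0.70 + €4.84 + €0.94 + €2.02 + €1.79 = €10.29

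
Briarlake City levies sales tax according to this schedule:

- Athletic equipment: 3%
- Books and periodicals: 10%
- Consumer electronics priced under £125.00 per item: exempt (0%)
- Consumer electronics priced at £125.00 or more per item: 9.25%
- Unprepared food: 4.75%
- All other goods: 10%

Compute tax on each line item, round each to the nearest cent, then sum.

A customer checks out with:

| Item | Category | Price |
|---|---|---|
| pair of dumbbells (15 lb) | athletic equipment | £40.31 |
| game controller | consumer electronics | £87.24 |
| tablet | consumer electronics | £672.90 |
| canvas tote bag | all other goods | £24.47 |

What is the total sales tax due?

£65.90

Pair of dumbbells (15 lb) £40.31: athletic equipment → 3% → £1.21
Game controller £87.24: consumer electronics, under £125.00 → 0% → £0.00
Tablet £672.90: consumer electronics, £125.00 or more → 9.25% → £62.24
Canvas tote bag £24.47: all other goods → 10% → £2.45
Total tax = £1.21 + £62.24 + £2.45 = £65.90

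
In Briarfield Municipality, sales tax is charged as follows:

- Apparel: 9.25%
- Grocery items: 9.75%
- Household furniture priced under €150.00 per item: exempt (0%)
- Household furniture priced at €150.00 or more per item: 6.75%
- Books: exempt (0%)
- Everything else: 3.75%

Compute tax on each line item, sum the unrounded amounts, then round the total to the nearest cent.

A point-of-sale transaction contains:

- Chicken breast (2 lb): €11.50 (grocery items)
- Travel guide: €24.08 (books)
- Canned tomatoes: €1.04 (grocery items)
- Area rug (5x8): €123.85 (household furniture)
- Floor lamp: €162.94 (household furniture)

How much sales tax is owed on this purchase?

€12.22

Chicken breast (2 lb) €11.50: grocery items → 9.75% → €1.12125
Travel guide €24.08: books → 0% → €0.00
Canned tomatoes €1.04: grocery items → 9.75% → €0.1014
Area rug (5x8) €123.85: household furniture, under €150.00 → 0% → €0.00
Floor lamp €162.94: household furniture, €150.00 or more → 6.75% → €10.99845
Unrounded tax sum = €12.2211 → €12.22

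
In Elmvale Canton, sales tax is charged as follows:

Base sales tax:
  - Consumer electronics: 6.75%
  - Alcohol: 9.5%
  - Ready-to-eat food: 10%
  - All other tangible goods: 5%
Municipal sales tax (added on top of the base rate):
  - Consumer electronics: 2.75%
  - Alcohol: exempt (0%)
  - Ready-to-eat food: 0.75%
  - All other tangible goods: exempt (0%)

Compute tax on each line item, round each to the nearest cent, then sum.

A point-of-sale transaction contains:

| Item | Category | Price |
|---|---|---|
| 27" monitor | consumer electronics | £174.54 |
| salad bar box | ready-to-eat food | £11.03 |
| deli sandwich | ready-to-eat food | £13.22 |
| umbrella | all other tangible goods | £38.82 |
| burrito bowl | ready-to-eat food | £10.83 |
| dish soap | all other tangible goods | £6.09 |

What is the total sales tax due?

27" monitor £174.54: consumer electronics → 6.75% + 2.75% municipal = 9.5% → £16.58
Salad bar box £11.03: ready-to-eat food → 10% + 0.75% municipal = 10.75% → £1.19
Deli sandwich £13.22: ready-to-eat food → 10% + 0.75% municipal = 10.75% → £1.42
Umbrella £38.82: all other tangible goods → 5% + 0% municipal = 5% → £1.94
Burrito bowl £10.83: ready-to-eat food → 10% + 0.75% municipal = 10.75% → £1.16
Dish soap £6.09: all other tangible goods → 5% + 0% municipal = 5% → £0.30
Total tax = £16.58 + £1.19 + £1.42 + £1.94 + £1.16 + £0.30 = £22.59

£22.59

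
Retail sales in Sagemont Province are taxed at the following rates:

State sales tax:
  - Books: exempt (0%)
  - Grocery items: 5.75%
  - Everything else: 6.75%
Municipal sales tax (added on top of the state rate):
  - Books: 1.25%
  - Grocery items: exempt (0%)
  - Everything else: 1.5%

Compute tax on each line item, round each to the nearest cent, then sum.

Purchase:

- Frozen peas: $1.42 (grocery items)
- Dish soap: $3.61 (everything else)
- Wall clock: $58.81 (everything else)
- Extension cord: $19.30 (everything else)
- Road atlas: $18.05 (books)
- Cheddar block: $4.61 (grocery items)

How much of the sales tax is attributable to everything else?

$6.74

Dish soap $3.61: everything else → 6.75% + 1.5% municipal = 8.25% → $0.30
Wall clock $58.81: everything else → 6.75% + 1.5% municipal = 8.25% → $4.85
Extension cord $19.30: everything else → 6.75% + 1.5% municipal = 8.25% → $1.59
Tax on everything else = $0.30 + $4.85 + $1.59 = $6.74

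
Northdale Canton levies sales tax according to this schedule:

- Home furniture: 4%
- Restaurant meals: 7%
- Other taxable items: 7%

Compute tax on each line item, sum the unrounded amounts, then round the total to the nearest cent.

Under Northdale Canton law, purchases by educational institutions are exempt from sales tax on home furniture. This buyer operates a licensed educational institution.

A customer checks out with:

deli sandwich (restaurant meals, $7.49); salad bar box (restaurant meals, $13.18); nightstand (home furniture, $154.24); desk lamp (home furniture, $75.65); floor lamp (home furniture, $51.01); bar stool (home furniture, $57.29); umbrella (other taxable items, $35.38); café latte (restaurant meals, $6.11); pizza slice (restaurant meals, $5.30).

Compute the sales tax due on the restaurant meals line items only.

Deli sandwich $7.49: restaurant meals → 7% → $0.5243
Salad bar box $13.18: restaurant meals → 7% → $0.9226
Café latte $6.11: restaurant meals → 7% → $0.4277
Pizza slice $5.30: restaurant meals → 7% → $0.371
Tax on restaurant meals: unrounded sum = $2.2456 → $2.25

$2.25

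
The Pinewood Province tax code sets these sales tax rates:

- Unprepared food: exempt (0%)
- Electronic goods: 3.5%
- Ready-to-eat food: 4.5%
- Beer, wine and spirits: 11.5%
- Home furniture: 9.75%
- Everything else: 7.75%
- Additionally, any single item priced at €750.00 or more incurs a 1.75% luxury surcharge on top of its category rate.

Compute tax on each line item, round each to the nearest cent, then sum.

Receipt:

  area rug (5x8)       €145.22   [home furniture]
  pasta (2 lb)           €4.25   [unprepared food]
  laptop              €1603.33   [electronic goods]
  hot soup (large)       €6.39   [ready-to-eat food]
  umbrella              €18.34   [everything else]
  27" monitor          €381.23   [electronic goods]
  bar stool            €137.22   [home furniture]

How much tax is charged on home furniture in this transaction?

€27.54

Area rug (5x8) €145.22: home furniture → 9.75% → €14.16
Bar stool €137.22: home furniture → 9.75% → €13.38
Tax on home furniture = €14.16 + €13.38 = €27.54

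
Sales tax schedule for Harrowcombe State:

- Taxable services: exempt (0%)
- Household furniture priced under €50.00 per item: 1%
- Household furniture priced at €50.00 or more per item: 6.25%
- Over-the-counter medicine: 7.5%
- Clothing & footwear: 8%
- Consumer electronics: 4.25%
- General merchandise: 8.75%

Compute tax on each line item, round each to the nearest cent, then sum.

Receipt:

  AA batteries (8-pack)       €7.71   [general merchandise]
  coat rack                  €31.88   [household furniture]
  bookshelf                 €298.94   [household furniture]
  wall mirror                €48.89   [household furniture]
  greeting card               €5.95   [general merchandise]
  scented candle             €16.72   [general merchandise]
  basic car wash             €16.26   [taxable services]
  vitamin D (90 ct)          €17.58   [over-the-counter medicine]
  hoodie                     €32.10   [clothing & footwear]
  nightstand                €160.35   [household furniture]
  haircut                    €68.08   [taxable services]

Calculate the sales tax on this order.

€36.05

AA batteries (8-pack) €7.71: general merchandise → 8.75% → €0.67
Coat rack €31.88: household furniture, under €50.00 → 1% → €0.32
Bookshelf €298.94: household furniture, €50.00 or more → 6.25% → €18.68
Wall mirror €48.89: household furniture, under €50.00 → 1% → €0.49
Greeting card €5.95: general merchandise → 8.75% → €0.52
Scented candle €16.72: general merchandise → 8.75% → €1.46
Basic car wash €16.26: taxable services → 0% → €0.00
Vitamin D (90 ct) €17.58: over-the-counter medicine → 7.5% → €1.32
Hoodie €32.10: clothing & footwear → 8% → €2.57
Nightstand €160.35: household furniture, €50.00 or more → 6.25% → €10.02
Haircut €68.08: taxable services → 0% → €0.00
Total tax = €0.67 + €0.32 + €18.68 + €0.49 + €0.52 + €1.46 + €1.32 + €2.57 + €10.02 = €36.05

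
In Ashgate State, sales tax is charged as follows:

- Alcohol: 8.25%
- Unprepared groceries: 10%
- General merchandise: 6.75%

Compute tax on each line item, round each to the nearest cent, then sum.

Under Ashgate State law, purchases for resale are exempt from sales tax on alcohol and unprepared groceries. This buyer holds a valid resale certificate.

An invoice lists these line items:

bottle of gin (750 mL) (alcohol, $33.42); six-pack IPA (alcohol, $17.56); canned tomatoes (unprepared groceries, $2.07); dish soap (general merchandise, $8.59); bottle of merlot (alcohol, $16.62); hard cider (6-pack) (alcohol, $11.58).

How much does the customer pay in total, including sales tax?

$90.42

Bottle of gin (750 mL) $33.42: alcohol, buyer-exempt → 0% → $0.00
Six-pack IPA $17.56: alcohol, buyer-exempt → 0% → $0.00
Canned tomatoes $2.07: unprepared groceries, buyer-exempt → 0% → $0.00
Dish soap $8.59: general merchandise → 6.75% → $0.58
Bottle of merlot $16.62: alcohol, buyer-exempt → 0% → $0.00
Hard cider (6-pack) $11.58: alcohol, buyer-exempt → 0% → $0.00
Subtotal = $89.84; tax = $0.58; total due = $90.42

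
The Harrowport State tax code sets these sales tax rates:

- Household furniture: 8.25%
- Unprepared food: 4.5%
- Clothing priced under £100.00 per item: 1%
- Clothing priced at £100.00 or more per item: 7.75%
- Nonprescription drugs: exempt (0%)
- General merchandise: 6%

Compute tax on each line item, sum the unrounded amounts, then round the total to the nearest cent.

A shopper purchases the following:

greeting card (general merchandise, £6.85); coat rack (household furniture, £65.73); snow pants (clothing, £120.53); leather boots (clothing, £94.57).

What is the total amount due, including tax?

£303.80

Greeting card £6.85: general merchandise → 6% → £0.411
Coat rack £65.73: household furniture → 8.25% → £5.422725
Snow pants £120.53: clothing, £100.00 or more → 7.75% → £9.341075
Leather boots £94.57: clothing, under £100.00 → 1% → £0.9457
Subtotal = £287.68; unrounded tax = £16.1205 → £16.12; total due = £303.80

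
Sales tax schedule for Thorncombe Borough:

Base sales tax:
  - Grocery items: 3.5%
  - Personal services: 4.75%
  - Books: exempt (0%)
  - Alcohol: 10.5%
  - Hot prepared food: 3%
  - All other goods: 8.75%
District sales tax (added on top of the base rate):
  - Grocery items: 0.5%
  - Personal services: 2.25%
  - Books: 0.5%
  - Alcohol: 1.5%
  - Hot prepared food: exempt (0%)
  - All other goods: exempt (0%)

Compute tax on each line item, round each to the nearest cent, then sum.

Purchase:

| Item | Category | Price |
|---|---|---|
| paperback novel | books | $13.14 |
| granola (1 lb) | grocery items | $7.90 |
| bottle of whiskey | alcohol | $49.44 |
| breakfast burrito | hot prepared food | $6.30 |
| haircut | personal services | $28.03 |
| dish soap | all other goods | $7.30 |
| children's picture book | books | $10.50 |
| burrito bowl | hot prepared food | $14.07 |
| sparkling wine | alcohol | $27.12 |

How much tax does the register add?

$12.83

Paperback novel $13.14: books → 0% + 0.5% district = 0.5% → $0.07
Granola (1 lb) $7.90: grocery items → 3.5% + 0.5% district = 4% → $0.32
Bottle of whiskey $49.44: alcohol → 10.5% + 1.5% district = 12% → $5.93
Breakfast burrito $6.30: hot prepared food → 3% + 0% district = 3% → $0.19
Haircut $28.03: personal services → 4.75% + 2.25% district = 7% → $1.96
Dish soap $7.30: all other goods → 8.75% + 0% district = 8.75% → $0.64
Children's picture book $10.50: books → 0% + 0.5% district = 0.5% → $0.05
Burrito bowl $14.07: hot prepared food → 3% + 0% district = 3% → $0.42
Sparkling wine $27.12: alcohol → 10.5% + 1.5% district = 12% → $3.25
Total tax = $0.07 + $0.32 + $5.93 + $0.19 + $1.96 + $0.64 + $0.05 + $0.42 + $3.25 = $12.83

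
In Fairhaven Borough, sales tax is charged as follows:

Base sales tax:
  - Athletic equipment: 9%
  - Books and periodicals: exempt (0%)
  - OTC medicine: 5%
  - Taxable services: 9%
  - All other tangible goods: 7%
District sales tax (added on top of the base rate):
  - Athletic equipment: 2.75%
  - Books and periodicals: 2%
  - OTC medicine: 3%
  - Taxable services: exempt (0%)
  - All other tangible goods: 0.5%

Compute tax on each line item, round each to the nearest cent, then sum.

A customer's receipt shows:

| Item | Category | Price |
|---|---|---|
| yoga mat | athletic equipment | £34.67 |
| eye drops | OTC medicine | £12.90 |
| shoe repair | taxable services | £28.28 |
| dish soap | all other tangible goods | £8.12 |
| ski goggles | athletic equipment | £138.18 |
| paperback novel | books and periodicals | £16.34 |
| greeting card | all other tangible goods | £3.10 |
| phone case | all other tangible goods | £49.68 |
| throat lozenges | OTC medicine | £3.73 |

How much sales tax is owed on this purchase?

£29.09

Yoga mat £34.67: athletic equipment → 9% + 2.75% district = 11.75% → £4.07
Eye drops £12.90: OTC medicine → 5% + 3% district = 8% → £1.03
Shoe repair £28.28: taxable services → 9% + 0% district = 9% → £2.55
Dish soap £8.12: all other tangible goods → 7% + 0.5% district = 7.5% → £0.61
Ski goggles £138.18: athletic equipment → 9% + 2.75% district = 11.75% → £16.24
Paperback novel £16.34: books and periodicals → 0% + 2% district = 2% → £0.33
Greeting card £3.10: all other tangible goods → 7% + 0.5% district = 7.5% → £0.23
Phone case £49.68: all other tangible goods → 7% + 0.5% district = 7.5% → £3.73
Throat lozenges £3.73: OTC medicine → 5% + 3% district = 8% → £0.30
Total tax = £4.07 + £1.03 + £2.55 + £0.61 + £16.24 + £0.33 + £0.23 + £3.73 + £0.30 = £29.09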